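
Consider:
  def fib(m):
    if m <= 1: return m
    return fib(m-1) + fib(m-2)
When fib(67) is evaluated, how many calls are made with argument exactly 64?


Let N(m) = number of times fib(m) is called while evaluating fib(67).
N(67) = 1 (the initial call).
N(66) = 1 (only fib(67) calls it).
For 1 <= m <= 65: fib(m) is called by fib(m+1) and fib(m+2), so
  N(m) = N(m+1) + N(m+2).
fib(0) is called only by fib(2), so N(0) = N(2).
Walk down from m=67:
  N(67)=1, N(66)=1, N(65)=2, N(64)=3
N(64) = 3


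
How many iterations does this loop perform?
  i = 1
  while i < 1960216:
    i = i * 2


The loop variable doubles each iteration:
i = 1 -> 2 -> 4 -> 8 -> 16 -> 32 -> 64 -> 128 -> 256 -> 512 -> 1024 -> 2048 -> 4096 -> 8192 -> 16384 -> 32768 -> 65536 -> 131072 -> 262144 -> 524288 -> 1048576 -> 2097152 (stop, 2097152 >= 1960216)
Number of doublings = ceil(log2(1960216)) = 21


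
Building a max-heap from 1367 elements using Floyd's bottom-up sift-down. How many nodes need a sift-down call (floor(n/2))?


In a heap of 1367 elements (0-indexed array):
  Last element index: 1366
  Parent of last element: floor((1366 - 1) / 2) = 682
  Internal nodes: indices 0 to 682
  Count = floor(1367/2) = 683


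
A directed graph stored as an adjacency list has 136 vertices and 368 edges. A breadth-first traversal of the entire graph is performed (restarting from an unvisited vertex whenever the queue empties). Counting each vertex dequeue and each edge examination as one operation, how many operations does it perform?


A full BFS traversal dequeues each vertex once and examines each edge once.
Vertex visits: 136
Edge visits: 368
V + E = 136 + 368 = 504


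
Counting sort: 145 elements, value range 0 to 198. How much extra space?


n = 145 (output array)
k = 199 (count array for 199 distinct values)
Extra space = 145 + 199 = 344


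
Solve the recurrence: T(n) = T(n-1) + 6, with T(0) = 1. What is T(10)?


Unrolling the recurrence:
T(10) = T(9) + 6
       = T(8) + 6 + 6
       = T(7) + 6*3
       ...
       = T(0) + 6*10
       = 1 + 60 = 61


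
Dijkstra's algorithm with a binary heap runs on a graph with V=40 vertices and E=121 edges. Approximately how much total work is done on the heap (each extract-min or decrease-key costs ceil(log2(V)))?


Dijkstra with a binary heap: each vertex is extracted once, each edge may relax once.
Each heap operation costs O(log V).
V + E = 40 + 121 = 161
ceil(log2(40)) = 6 (since 2^5 = 32 < 40 <= 64 = 2^6)
Total heap work = (V+E) * ceil(log2(V)) = 161 * 6 = 966


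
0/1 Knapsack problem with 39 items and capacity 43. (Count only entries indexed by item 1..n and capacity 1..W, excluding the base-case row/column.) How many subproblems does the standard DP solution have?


The DP table is indexed by (item, capacity).
Rows: 39 items
Columns: 43 capacity values (1 to W)
Total subproblems = 39 * 43 = 1677


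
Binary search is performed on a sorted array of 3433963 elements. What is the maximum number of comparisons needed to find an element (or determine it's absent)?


Binary search halves the search space each comparison:
  Step 1: search space = 3433963 -> 1716981
  Step 2: search space = 1716981 -> 858490
  Step 3: search space = 858490 -> 429245
  Step 4: search space = 429245 -> 214622
  Step 5: search space = 214622 -> 107311
  Step 6: search space = 107311 -> 53655
  Step 7: search space = 53655 -> 26827
  Step 8: search space = 26827 -> 13413
  Step 9: search space = 13413 -> 6706
  Step 10: search space = 6706 -> 3353
  Step 11: search space = 3353 -> 1676
  Step 12: search space = 1676 -> 838
  Step 13: search space = 838 -> 419
  Step 14: search space = 419 -> 209
  Step 15: search space = 209 -> 104
  Step 16: search space = 104 -> 52
  Step 17: search space = 52 -> 26
  Step 18: search space = 26 -> 13
  Step 19: search space = 13 -> 6
  Step 20: search space = 6 -> 3
  Step 21: search space = 3 -> 1
  Step 22: search space = 1 (final check)
Maximum comparisons = floor(log2(3433963)) + 1 = 21 + 1 = 22


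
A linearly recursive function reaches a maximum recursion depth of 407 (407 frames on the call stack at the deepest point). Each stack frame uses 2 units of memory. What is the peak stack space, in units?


Maximum recursion depth = 407 frames
Memory per frame = 2 units
Total stack space = depth * frame_size
= 407 * 2 = 814


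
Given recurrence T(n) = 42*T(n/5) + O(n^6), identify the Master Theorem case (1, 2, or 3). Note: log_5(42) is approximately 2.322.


Master Theorem parameters: a=42, b=5, c=6
log_b(a) = 2.322
Compare b^c with a: 5^6 = 15625 > 42, so c > log_b(a).
Comparing c=6 vs log_b(a)=2.322:
6 > 2.322 => Case 3
Result: T(n) = O(n^6)
Master Theorem case = 3


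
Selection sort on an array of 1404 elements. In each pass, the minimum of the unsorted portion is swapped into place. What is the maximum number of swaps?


Selection sort performs one swap per pass:
  Pass 1: find min in positions 0 to 1403, swap with position 0
  Pass 2: find min in positions 1 to 1403, swap with position 1
  Pass 3: find min in positions 2 to 1403, swap with position 2
  Pass 4: find min in positions 3 to 1403, swap with position 3
  Pass 5: find min in positions 4 to 1403, swap with position 4
  ... (1398 more passes)
Total passes (and swaps) = n - 1 = 1404 - 1 = 1403


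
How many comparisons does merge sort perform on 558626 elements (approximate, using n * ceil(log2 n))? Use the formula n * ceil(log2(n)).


Recursion depth: ceil(log2(558626)) = 20
Each recursion level merges n = 558626 elements
Total = 558626 * 20 = 11172520


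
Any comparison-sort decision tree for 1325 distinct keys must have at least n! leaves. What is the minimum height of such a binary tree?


A binary decision tree of height h has at most 2^h leaves and needs at least n! of them, so h >= ceil(log2(n!)).
1325! is far too large to multiply out, so use Stirling's series:
  ln(n!) ~ n ln n - n + (1/2) ln(2 pi n) + 1/(12n)  (error below 1/(360 n^3), negligible here)
  ln(1325) = 7.1891677
  n ln n = 1325 * 7.1891677 = 9525.6472
  (1/2) ln(2 pi * 1325) = (1/2) ln(8325.2205) = 4.5135
  1/(12*1325) = 0.0001
  ln(1325!) ~ 9525.6472 - 1325 + 4.5135 + 0.0001 = 8205.1608
Convert to base 2: log2(1325!) = 8205.1608 / ln 2 = 8205.1608 / 0.69314718 = 11837.5448
ceil(11837.5448) = 11838


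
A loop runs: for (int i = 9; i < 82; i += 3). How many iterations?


Loop starts at i = 9, increments by 3, stops when i >= 82.
Number of iterations = ceil((82 - 9) / 3)
= ceil(73 / 3)
= 25


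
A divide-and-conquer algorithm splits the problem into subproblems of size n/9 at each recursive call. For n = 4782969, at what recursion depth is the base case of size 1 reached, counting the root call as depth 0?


At each depth, the problem size is divided by 9:
  Depth 0: problem size = 4782969
  Depth 1: problem size = 531441
  Depth 2: problem size = 59049
  Depth 3: problem size = 6561
  Depth 4: problem size = 729
  Depth 5: problem size = 81
  Depth 6: problem size = 9
  Depth 7: problem size = 1 (base case)
The base case is reached at depth log_9(4782969) = 7 (the tree has 8 levels counting depth 0, but the depth asked for is 7).
Recursion depth = 7


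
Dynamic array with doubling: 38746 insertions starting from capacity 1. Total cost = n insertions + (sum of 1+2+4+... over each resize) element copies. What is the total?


n = 38746
Insertion costs: 38746
Resizes copy 1, 2, 4, ... up to the largest power of 2 that is <= n-1 = 38745, i.e. 32768.
Copy costs = 1 + 2 + 4 + 8 + 16 + 32 + 64 + 128 + 256 + 512 + 1024 + 2048 + 4096 + 8192 + 16384 + 32768 = 65535
Total = 38746 + 65535 = 104281


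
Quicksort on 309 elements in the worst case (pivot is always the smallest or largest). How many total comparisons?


In the worst case, each partition step picks the worst pivot:
  Partition 1: 308 comparisons (n-1 elements to compare)
  Partition 2: 307 comparisons
  Partition 3: 306 comparisons
  Partition 4: 305 comparisons
  Partition 5: 304 comparisons
  ...
  Last partition: 0 comparisons
Total = (n-1) + (n-2) + ... + 1 + 0 = n*(n-1)/2
= 309*308/2 = 47586


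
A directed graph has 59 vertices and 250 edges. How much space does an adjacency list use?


Adjacency list: one list head per vertex + one entry per edge
Vertex heads: 59
Edge entries: 250
Total = 59 + 250 = 309


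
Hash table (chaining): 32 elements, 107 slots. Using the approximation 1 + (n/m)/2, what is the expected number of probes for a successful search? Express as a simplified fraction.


Computing expected probes:
alpha = 32/107
= 1 + alpha/2
= 1 + 32/(2*107)
= (2*107 + 32) / (2*107)
= 246/214 = 123/107


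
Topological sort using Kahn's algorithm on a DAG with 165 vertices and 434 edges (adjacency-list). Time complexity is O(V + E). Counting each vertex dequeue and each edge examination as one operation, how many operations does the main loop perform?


Kahn's algorithm:
  1. Compute in-degrees: O(V + E)
  2. Process queue: each vertex dequeued once (O(V))
     each edge examined once (O(E))
Total = V + E = 165 + 434 = 599


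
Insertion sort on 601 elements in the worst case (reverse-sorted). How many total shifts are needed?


In the worst case (reverse-sorted), each element shifts past all previous:
  Element 1: 1 shifts
  Element 2: 2 shifts
  Element 3: 3 shifts
  Element 4: 4 shifts
  Element 5: 5 shifts
  ...
  Element 600: 600 shifts
Total = 1 + 2 + ... + 600
= 601*(601-1)/2 = 180300


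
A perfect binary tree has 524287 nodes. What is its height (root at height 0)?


For a perfect binary tree of height h: n = 2^(h+1) - 1, so h = log2(n+1) - 1.
  n + 1 = 524288 = 2^19
  log2(524288) = 19
  height = 19 - 1 = 18


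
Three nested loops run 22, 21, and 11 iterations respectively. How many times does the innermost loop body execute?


Loop 1 (outermost): 22 iterations
Loop 2 (middle): 21 iterations per outer
Loop 3 (innermost): 11 iterations per middle
Total = 22 * 21 * 11 = 5082


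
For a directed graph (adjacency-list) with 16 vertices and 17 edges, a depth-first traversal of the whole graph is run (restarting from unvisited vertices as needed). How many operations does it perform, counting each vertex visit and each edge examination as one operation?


A full DFS traversal visits each vertex once and examines each edge once.
V = 16
E = 17
Sum = 16 + 17 = 33


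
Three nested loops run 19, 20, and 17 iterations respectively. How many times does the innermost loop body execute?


Loop 1 (outermost): 19 iterations
Loop 2 (middle): 20 iterations per outer
Loop 3 (innermost): 17 iterations per middle
Total = 19 * 20 * 17 = 6460


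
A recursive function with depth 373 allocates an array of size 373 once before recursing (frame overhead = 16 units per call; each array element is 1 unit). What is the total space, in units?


Array allocation: 373 units (allocated once)
Stack frames: 373 deep * 16 per frame = 5968 units
Total = 373 + 5968 = 6341


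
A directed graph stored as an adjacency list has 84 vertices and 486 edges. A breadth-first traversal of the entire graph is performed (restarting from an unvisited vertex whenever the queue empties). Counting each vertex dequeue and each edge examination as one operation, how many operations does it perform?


A full BFS traversal dequeues each vertex once and examines each edge once.
Vertex visits: 84
Edge visits: 486
V + E = 84 + 486 = 570


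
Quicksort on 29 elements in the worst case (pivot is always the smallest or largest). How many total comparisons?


In the worst case, each partition step picks the worst pivot:
  Partition 1: 28 comparisons (n-1 elements to compare)
  Partition 2: 27 comparisons
  Partition 3: 26 comparisons
  Partition 4: 25 comparisons
  Partition 5: 24 comparisons
  ...
  Last partition: 0 comparisons
Total = (n-1) + (n-2) + ... + 1 + 0 = n*(n-1)/2
= 29*28/2 = 406


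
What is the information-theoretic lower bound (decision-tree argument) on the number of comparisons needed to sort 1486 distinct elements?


A binary decision tree of height h has at most 2^h leaves and needs at least n! of them, so h >= ceil(log2(n!)).
1486! is far too large to multiply out, so use Stirling's series:
  ln(n!) ~ n ln n - n + (1/2) ln(2 pi n) + 1/(12n)  (error below 1/(360 n^3), negligible here)
  ln(1486) = 7.3038432
  n ln n = 1486 * 7.3038432 = 10853.5110
  (1/2) ln(2 pi * 1486) = (1/2) ln(9336.8134) = 4.5709
  1/(12*1486) = 0.0001
  ln(1486!) ~ 10853.5110 - 1486 + 4.5709 + 0.0001 = 9372.0820
Convert to base 2: log2(1486!) = 9372.0820 / ln 2 = 9372.0820 / 0.69314718 = 13521.0562
ceil(13521.0562) = 13522


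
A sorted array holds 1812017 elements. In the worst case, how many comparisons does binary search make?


Halving sequence: 1812017 -> 906008 -> 453004 -> 226502 -> 113251 -> 56625 -> 28312 -> 14156 -> 7078 -> 3539 -> 1769 -> 884 -> 442 -> 221 -> 110 -> 55 -> 27 -> 13 -> 6 -> 3 -> 1
Number of halvings = 20
Max comparisons = 20 + 1 = 21


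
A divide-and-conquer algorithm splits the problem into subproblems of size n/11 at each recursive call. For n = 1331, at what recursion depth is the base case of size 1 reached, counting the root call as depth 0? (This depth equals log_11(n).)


At each depth, the problem size is divided by 11:
  Depth 0: problem size = 1331
  Depth 1: problem size = 121
  Depth 2: problem size = 11
  Depth 3: problem size = 1 (base case)
The base case is reached at depth log_11(1331) = 3 (the tree has 4 levels counting depth 0, but the depth asked for is 3).
Recursion depth = 3


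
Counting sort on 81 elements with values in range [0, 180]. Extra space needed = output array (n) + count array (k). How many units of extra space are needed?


Output array size: 81 (to store sorted result)
Count array size: 181 (one slot per possible value, range 0 to 180)
Total extra space = 81 + 181 = 262


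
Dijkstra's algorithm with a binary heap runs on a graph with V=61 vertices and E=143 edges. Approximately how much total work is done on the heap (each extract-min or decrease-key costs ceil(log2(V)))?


Dijkstra with a binary heap: each vertex is extracted once, each edge may relax once.
Each heap operation costs O(log V).
V + E = 61 + 143 = 204
ceil(log2(61)) = 6 (since 2^5 = 32 < 61 <= 64 = 2^6)
Total heap work = (V+E) * ceil(log2(V)) = 204 * 6 = 1224


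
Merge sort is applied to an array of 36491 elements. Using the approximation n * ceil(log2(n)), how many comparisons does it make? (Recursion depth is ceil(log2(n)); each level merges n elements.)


Merge sort divides the array into halves recursively.
Number of levels = ceil(log2(36491)) = 16
At each level, approximately n = 36491 comparisons are needed for merging.
Total comparisons ~ n * ceil(log2(n)) = 36491 * 16 = 583856


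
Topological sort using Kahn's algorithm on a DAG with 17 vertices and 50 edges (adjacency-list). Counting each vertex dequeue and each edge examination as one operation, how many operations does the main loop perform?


Kahn's algorithm:
  1. Compute in-degrees: O(V + E)
  2. Process queue: each vertex dequeued once (O(V))
     each edge examined once (O(E))
Total = V + E = 17 + 50 = 67


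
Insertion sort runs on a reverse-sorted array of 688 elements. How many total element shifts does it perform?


Sum of shifts = 1 + 2 + 3 + ... + 687
= 688 * 687 / 2
= 472656 / 2
= 236328


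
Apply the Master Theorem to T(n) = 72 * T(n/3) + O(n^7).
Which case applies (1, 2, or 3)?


The Master Theorem: T(n) = a*T(n/b) + O(n^c)
  a = 72, b = 3, c = 7
log_b(a) = log_3(72) ~ 3.893
Compare b^c with a: 3^7 = 2187 > 72, so c > log_b(a).
Since c > log_b(a), Case 3 applies.
T(n) = O(n^7)
Master Theorem case = 3


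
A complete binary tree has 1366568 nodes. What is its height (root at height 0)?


In a complete binary tree, level k holds nodes 2^k .. 2^(k+1)-1 (1-indexed).
Height = floor(log2(n)) = floor(log2(1366568)) = 20
Check: 2^20 = 1048576 <= 1366568 < 2097152 = 2^21


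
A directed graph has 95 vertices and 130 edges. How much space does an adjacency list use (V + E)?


Adjacency list: one list head per vertex + one entry per edge
Vertex heads: 95
Edge entries: 130
Total = 95 + 130 = 225


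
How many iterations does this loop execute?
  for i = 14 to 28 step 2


The loop variable i takes values starting at 14 and increments by 2 each iteration.
Sequence: i = 14, 16, 18, 20, 22, 24, 26, 28
The upper bound 28 is inclusive, so the count is floor((last - first) / step) + 1:
floor((28 - 14) / 2) + 1 = floor(14/2) + 1 = 7 + 1 = 8


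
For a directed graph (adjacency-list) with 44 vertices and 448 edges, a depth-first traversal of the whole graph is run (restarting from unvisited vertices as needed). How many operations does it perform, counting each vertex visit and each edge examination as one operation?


A full DFS traversal visits each vertex once and examines each edge once.
V = 44
E = 448
Sum = 44 + 448 = 492


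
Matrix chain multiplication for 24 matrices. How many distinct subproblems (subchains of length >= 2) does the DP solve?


Subproblems are indexed by (i, j) where i < j.
Number of such pairs = n*(n-1)/2
= 24 * 23 / 2
= 276


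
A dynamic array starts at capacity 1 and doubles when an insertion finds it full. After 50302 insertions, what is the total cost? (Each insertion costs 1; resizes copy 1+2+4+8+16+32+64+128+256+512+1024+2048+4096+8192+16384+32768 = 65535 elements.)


Insertion cost: 50302 (one per element)
Resizes occur just before inserting elements 2, 3, 5, 9, ...
Elements copied at each resize: 1 + 2 + 4 + 8 + 16 + 32 + 64 + 128 + 256 + 512 + 1024 + 2048 + 4096 + 8192 + 16384 + 32768
Sum of copies = 65535 (geometric series: 2^k - 1)
Total = 50302 + 65535 = 115837


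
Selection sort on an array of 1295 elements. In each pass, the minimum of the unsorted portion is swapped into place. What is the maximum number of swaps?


Selection sort performs one swap per pass:
  Pass 1: find min in positions 0 to 1294, swap with position 0
  Pass 2: find min in positions 1 to 1294, swap with position 1
  Pass 3: find min in positions 2 to 1294, swap with position 2
  Pass 4: find min in positions 3 to 1294, swap with position 3
  Pass 5: find min in positions 4 to 1294, swap with position 4
  ... (1289 more passes)
Total passes (and swaps) = n - 1 = 1295 - 1 = 1294


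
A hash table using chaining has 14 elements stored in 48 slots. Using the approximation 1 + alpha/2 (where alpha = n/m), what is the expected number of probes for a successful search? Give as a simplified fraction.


Load factor alpha = n/m = 14/48
Expected probes = 1 + alpha/2 = 1 + 14/(2*48)
= 1 + 14/96
= 96/96 + 14/96
= 110/96
Simplify: 55/48


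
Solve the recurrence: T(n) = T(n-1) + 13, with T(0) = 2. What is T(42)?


Unrolling the recurrence:
T(42) = T(41) + 13
       = T(40) + 13 + 13
       = T(39) + 13*3
       ...
       = T(0) + 13*42
       = 2 + 546 = 548


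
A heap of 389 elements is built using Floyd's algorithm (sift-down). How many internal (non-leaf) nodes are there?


Leaf nodes occupy roughly half the array.
Sift-down is called for each internal node, starting from the last one.
Internal nodes = floor(n/2) = floor(389/2) = 194


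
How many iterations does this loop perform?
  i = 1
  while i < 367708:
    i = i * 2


The loop variable doubles each iteration:
i = 1 -> 2 -> 4 -> 8 -> 16 -> 32 -> 64 -> 128 -> 256 -> 512 -> 1024 -> 2048 -> 4096 -> 8192 -> 16384 -> 32768 -> 65536 -> 131072 -> 262144 -> 524288 (stop, 524288 >= 367708)
Number of doublings = ceil(log2(367708)) = 19


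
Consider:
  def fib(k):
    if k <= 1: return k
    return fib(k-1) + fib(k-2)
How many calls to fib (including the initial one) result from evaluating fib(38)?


Let C(m) = total calls to evaluate fib(m). Then C(0)=C(1)=1, and
C(m) = 1 + C(m-1) + C(m-2) for m >= 2.
Build the table (each entry = 1 + previous two):
  C(0) = 1
  C(1) = 1
  C(2) = 1 + 1 + 1 = 3
  C(3) = 1 + 3 + 1 = 5
  C(4) = 1 + 5 + 3 = 9
  C(5) = 1 + 9 + 5 = 15
  C(6) = 1 + 15 + 9 = 25
  C(7) = 1 + 25 + 15 = 41
  C(8) = 1 + 41 + 25 = 67
  C(9) = 1 + 67 + 41 = 109
  C(10) = 1 + 109 + 67 = 177
  C(11) = 1 + 177 + 109 = 287
  C(12) = 1 + 287 + 177 = 465
  C(13) = 1 + 465 + 287 = 753
  C(14) = 1 + 753 + 465 = 1219
  C(15) = 1 + 1219 + 753 = 1973
  C(16) = 1 + 1973 + 1219 = 3193
  C(17) = 1 + 3193 + 1973 = 5167
  C(18) = 1 + 5167 + 3193 = 8361
  C(19) = 1 + 8361 + 5167 = 13529
  C(20) = 1 + 13529 + 8361 = 21891
  C(21) = 1 + 21891 + 13529 = 35421
  C(22) = 1 + 35421 + 21891 = 57313
  C(23) = 1 + 57313 + 35421 = 92735
  C(24) = 1 + 92735 + 57313 = 150049
  C(25) = 1 + 150049 + 92735 = 242785
  C(26) = 1 + 242785 + 150049 = 392835
  C(27) = 1 + 392835 + 242785 = 635621
  C(28) = 1 + 635621 + 392835 = 1028457
  C(29) = 1 + 1028457 + 635621 = 1664079
  C(30) = 1 + 1664079 + 1028457 = 2692537
  C(31) = 1 + 2692537 + 1664079 = 4356617
  C(32) = 1 + 4356617 + 2692537 = 7049155
  C(33) = 1 + 7049155 + 4356617 = 11405773
  C(34) = 1 + 11405773 + 7049155 = 18454929
  C(35) = 1 + 18454929 + 11405773 = 29860703
  C(36) = 1 + 29860703 + 18454929 = 48315633
  C(37) = 1 + 48315633 + 29860703 = 78176337
  C(38) = 1 + 78176337 + 48315633 = 126491971
Total calls for fib(38) = 126491971


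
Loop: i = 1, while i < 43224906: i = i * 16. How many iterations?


i multiplies by 16 each step:
i = 1 -> 16 -> 256 -> 4096 -> 65536 -> 1048576 -> 16777216 -> 268435456 (stop)
Iterations = ceil(log_16(43224906)) = 7


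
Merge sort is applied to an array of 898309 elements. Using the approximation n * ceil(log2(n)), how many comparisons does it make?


Merge sort divides the array into halves recursively.
Number of levels = ceil(log2(898309)) = 20
At each level, approximately n = 898309 comparisons are needed for merging.
Total comparisons ~ n * ceil(log2(n)) = 898309 * 20 = 17966180


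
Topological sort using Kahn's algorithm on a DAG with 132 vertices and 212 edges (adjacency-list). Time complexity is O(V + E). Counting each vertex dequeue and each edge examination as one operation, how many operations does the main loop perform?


Kahn's algorithm:
  1. Compute in-degrees: O(V + E)
  2. Process queue: each vertex dequeued once (O(V))
     each edge examined once (O(E))
Total = V + E = 132 + 212 = 344


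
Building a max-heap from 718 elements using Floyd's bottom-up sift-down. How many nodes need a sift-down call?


In a heap of 718 elements (0-indexed array):
  Last element index: 717
  Parent of last element: floor((717 - 1) / 2) = 358
  Internal nodes: indices 0 to 358
  Count = floor(718/2) = 359


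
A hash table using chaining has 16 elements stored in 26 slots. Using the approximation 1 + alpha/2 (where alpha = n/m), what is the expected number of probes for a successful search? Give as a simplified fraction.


Load factor alpha = n/m = 16/26
Expected probes = 1 + alpha/2 = 1 + 16/(2*26)
= 1 + 16/52
= 52/52 + 16/52
= 68/52
Simplify: 17/13


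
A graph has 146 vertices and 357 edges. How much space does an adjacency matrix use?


Adjacency matrix: V x V grid of entries
Space = V^2 = 146^2 = 146 * 146 = 21316


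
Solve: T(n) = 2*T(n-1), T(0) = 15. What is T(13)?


Unrolling:
T(13) = 2*T(12) = 2^2*T(11) = ... = 2^13*T(0)
= 2^13 * 15
= 8192 * 15 = 122880


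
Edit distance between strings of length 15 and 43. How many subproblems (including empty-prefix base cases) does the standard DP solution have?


The table includes base cases (empty prefixes).
Rows: (m+1) = 16
Columns: (n+1) = 44
Total = 16 * 44 = 704


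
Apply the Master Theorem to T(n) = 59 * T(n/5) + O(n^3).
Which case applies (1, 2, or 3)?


The Master Theorem: T(n) = a*T(n/b) + O(n^c)
  a = 59, b = 5, c = 3
log_b(a) = log_5(59) ~ 2.534
Compare b^c with a: 5^3 = 125 > 59, so c > log_b(a).
Since c > log_b(a), Case 3 applies.
T(n) = O(n^3)
Master Theorem case = 3


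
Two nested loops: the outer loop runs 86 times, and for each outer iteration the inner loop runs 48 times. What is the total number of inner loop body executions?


Outer loop: 86 iterations
Inner loop: 48 iterations per outer iteration
Total = 86 * 48 = 4128


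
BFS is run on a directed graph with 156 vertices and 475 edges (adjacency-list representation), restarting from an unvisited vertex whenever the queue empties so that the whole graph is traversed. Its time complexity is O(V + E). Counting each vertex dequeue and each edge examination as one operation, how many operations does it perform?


A full BFS traversal dequeues each vertex exactly once and examines each directed edge exactly once.
V = 156 (vertex processing cost)
E = 475 (edge examination cost)
Total operations proportional to V + E = 156 + 475 = 631


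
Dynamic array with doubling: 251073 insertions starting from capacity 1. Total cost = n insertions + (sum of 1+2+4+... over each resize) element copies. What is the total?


n = 251073
Insertion costs: 251073
Resizes copy 1, 2, 4, ... up to the largest power of 2 that is <= n-1 = 251072, i.e. 131072.
Copy costs = 1 + 2 + 4 + 8 + 16 + 32 + 64 + 128 + 256 + 512 + 1024 + 2048 + 4096 + 8192 + 16384 + 32768 + 65536 + 131072 = 262143
Total = 251073 + 262143 = 513216


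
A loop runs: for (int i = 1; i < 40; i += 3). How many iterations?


Loop starts at i = 1, increments by 3, stops when i >= 40.
Number of iterations = ceil((40 - 1) / 3)
= ceil(39 / 3)
= 13


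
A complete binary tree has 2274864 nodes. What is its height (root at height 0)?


In a complete binary tree, level k holds nodes 2^k .. 2^(k+1)-1 (1-indexed).
Height = floor(log2(n)) = floor(log2(2274864)) = 21
Check: 2^21 = 2097152 <= 2274864 < 4194304 = 2^22


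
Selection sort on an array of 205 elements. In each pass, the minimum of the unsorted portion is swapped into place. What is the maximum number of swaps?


Selection sort performs one swap per pass:
  Pass 1: find min in positions 0 to 204, swap with position 0
  Pass 2: find min in positions 1 to 204, swap with position 1
  Pass 3: find min in positions 2 to 204, swap with position 2
  Pass 4: find min in positions 3 to 204, swap with position 3
  Pass 5: find min in positions 4 to 204, swap with position 4
  ... (199 more passes)
Total passes (and swaps) = n - 1 = 205 - 1 = 204


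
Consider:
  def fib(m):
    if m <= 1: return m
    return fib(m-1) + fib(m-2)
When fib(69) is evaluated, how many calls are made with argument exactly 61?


Let N(m) = number of times fib(m) is called while evaluating fib(69).
N(69) = 1 (the initial call).
N(68) = 1 (only fib(69) calls it).
For 1 <= m <= 67: fib(m) is called by fib(m+1) and fib(m+2), so
  N(m) = N(m+1) + N(m+2).
fib(0) is called only by fib(2), so N(0) = N(2).
Walk down from m=69:
  N(69)=1, N(68)=1, N(67)=2, N(66)=3, N(65)=5, N(64)=8, N(63)=13, N(62)=21, N(61)=34
N(61) = 34


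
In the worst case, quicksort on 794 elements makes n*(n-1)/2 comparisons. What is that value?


Sum of comparisons per partition:
793 + 792 + ... + 1 + 0
= 794 * (794 - 1) / 2
= 794 * 793 / 2
= 314821


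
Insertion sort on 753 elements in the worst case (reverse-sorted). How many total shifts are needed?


In the worst case (reverse-sorted), each element shifts past all previous:
  Element 1: 1 shifts
  Element 2: 2 shifts
  Element 3: 3 shifts
  Element 4: 4 shifts
  Element 5: 5 shifts
  ...
  Element 752: 752 shifts
Total = 1 + 2 + ... + 752
= 753*(753-1)/2 = 283128


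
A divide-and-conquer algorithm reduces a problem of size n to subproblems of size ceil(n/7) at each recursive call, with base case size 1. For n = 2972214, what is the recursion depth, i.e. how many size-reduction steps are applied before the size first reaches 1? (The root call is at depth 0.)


Each step divides the size by 7 (rounding up); after k steps the size is ceil(n/7^k), which equals 1 exactly when 7^k >= n.
So the depth is the smallest k with 7^k >= 2972214, i.e. ceil(log_7(2972214)).
7^7 = 823543 < 2972214 <= 5764801 = 7^8
Recursion depth = 8


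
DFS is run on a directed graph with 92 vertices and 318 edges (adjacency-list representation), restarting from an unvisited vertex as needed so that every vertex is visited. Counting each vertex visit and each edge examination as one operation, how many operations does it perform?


A full DFS traversal processes each vertex exactly once (push/pop on stack).
Each directed edge is examined once.
V = 92, E = 318
V + E = 410


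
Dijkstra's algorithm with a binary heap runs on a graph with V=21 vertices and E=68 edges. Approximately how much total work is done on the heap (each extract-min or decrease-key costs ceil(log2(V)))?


Dijkstra with a binary heap: each vertex is extracted once, each edge may relax once.
Each heap operation costs O(log V).
V + E = 21 + 68 = 89
ceil(log2(21)) = 5 (since 2^4 = 16 < 21 <= 32 = 2^5)
Total heap work = (V+E) * ceil(log2(V)) = 89 * 5 = 445


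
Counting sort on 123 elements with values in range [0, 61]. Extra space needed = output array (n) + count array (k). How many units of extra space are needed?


Output array size: 123 (to store sorted result)
Count array size: 62 (one slot per possible value, range 0 to 61)
Total extra space = 123 + 62 = 185


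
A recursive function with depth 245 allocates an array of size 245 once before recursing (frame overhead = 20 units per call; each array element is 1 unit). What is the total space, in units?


Array allocation: 245 units (allocated once)
Stack frames: 245 deep * 20 per frame = 4900 units
Total = 245 + 4900 = 5145


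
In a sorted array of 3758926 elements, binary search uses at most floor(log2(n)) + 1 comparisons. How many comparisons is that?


Halving sequence: 3758926 -> 1879463 -> 939731 -> 469865 -> 234932 -> 117466 -> 58733 -> 29366 -> 14683 -> 7341 -> 3670 -> 1835 -> 917 -> 458 -> 229 -> 114 -> 57 -> 28 -> 14 -> 7 -> 3 -> 1
Number of halvings = 21
Max comparisons = 21 + 1 = 22


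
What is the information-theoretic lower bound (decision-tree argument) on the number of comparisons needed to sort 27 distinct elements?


A binary decision tree of height h has at most 2^h leaves and needs at least n! of them, so h >= ceil(log2(n!)).
Compute 27! as a running product:
  x2 = 2, x3 = 6, x4 = 24, x5 = 120
  x6 = 720, x7 = 5040, x8 = 40320, x9 = 362880
  x10 = 3628800, x11 = 39916800, x12 = 479001600, x13 = 6227020800
  x14 = 87178291200, x15 = 1307674368000, x16 = 20922789888000, x17 = 355687428096000
  x18 = 6402373705728000, x19 = 121645100408832000, x20 = 2432902008176640000, x21 = 51090942171709440000
  x22 = 1124000727777607680000, x23 = 25852016738884976640000, x24 = 620448401733239439360000, x25 = 15511210043330985984000000
  x26 = 403291461126605635584000000, x27 = 10888869450418352160768000000
27! = 10888869450418352160768000000
Bracket between powers of 2:
  2^93 = 9903520314283042199192993792 < 10888869450418352160768000000 <= 19807040628566084398385987584 = 2^94
So ceil(log2(27!)) = 94


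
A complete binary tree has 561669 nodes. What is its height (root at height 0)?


In a complete binary tree, level k holds nodes 2^k .. 2^(k+1)-1 (1-indexed).
Height = floor(log2(n)) = floor(log2(561669)) = 19
Check: 2^19 = 524288 <= 561669 < 1048576 = 2^20


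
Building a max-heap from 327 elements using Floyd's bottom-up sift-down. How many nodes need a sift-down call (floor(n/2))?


In a heap of 327 elements (0-indexed array):
  Last element index: 326
  Parent of last element: floor((326 - 1) / 2) = 162
  Internal nodes: indices 0 to 162
  Count = floor(327/2) = 163


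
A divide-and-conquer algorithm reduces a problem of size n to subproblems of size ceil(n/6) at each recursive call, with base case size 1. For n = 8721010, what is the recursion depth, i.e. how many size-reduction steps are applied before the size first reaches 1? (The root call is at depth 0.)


Each step divides the size by 6 (rounding up); after k steps the size is ceil(n/6^k), which equals 1 exactly when 6^k >= n.
So the depth is the smallest k with 6^k >= 8721010, i.e. ceil(log_6(8721010)).
6^8 = 1679616 < 8721010 <= 10077696 = 6^9
Recursion depth = 9


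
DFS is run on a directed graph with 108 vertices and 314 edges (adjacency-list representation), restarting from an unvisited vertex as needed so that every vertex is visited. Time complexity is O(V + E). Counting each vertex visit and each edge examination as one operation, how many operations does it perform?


A full DFS traversal processes each vertex exactly once (push/pop on stack).
Each directed edge is examined once.
V = 108, E = 314
V + E = 422


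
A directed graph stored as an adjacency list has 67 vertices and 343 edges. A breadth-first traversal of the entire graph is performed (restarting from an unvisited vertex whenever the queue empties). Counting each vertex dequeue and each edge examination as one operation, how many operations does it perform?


A full BFS traversal dequeues each vertex once and examines each edge once.
Vertex visits: 67
Edge visits: 343
V + E = 67 + 343 = 410


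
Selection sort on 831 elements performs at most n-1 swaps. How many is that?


Each of the 830 passes places one element in its final position.
Pass 1: swap minimum into position 0
Pass 2: swap minimum of remaining into position 1
...
Pass 830: last two elements, one swap
Maximum swaps = 831 - 1 = 830


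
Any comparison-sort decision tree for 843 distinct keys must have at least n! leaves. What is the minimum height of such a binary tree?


A binary decision tree of height h has at most 2^h leaves and needs at least n! of them, so h >= ceil(log2(n!)).
843! is far too large to multiply out, so use Stirling's series:
  ln(n!) ~ n ln n - n + (1/2) ln(2 pi n) + 1/(12n)  (error below 1/(360 n^3), negligible here)
  ln(843) = 6.7369670
  n ln n = 843 * 6.7369670 = 5679.2632
  (1/2) ln(2 pi * 843) = (1/2) ln(5296.7252) = 4.2874
  1/(12*843) = 0.0001
  ln(843!) ~ 5679.2632 - 843 + 4.2874 + 0.0001 = 4840.5507
Convert to base 2: log2(843!) = 4840.5507 / ln 2 = 4840.5507 / 0.69314718 = 6983.4385
ceil(6983.4385) = 6984


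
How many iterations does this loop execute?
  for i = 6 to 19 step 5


The loop variable i takes values starting at 6 and increments by 5 each iteration.
Sequence: i = 6, 11, 16
The upper bound 19 is inclusive, so the count is floor((last - first) / step) + 1:
floor((19 - 6) / 5) + 1 = floor(13/5) + 1 = 2 + 1 = 3


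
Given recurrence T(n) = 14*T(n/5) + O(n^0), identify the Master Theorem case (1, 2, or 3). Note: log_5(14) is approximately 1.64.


Master Theorem parameters: a=14, b=5, c=0
log_b(a) = 1.64
Compare b^c with a: 5^0 = 1 < 14, so c < log_b(a).
Comparing c=0 vs log_b(a)=1.64:
0 < 1.64 => Case 1
Result: T(n) = O(n^(log_5 14)) ~ O(n^1.64)
Master Theorem case = 1


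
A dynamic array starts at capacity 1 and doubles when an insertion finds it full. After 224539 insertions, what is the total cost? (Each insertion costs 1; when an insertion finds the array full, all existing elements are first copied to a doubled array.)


Insertion cost: 224539 (one per element)
Resizes occur just before inserting elements 2, 3, 5, 9, ...
Elements copied at each resize: 1 + 2 + 4 + 8 + 16 + 32 + 64 + 128 + 256 + 512 + 1024 + 2048 + 4096 + 8192 + 16384 + 32768 + 65536 + 131072
Sum of copies = 262143 (geometric series: 2^k - 1)
Total = 224539 + 262143 = 486682


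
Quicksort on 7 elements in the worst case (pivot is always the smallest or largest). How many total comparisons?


In the worst case, each partition step picks the worst pivot:
  Partition 1: 6 comparisons (n-1 elements to compare)
  Partition 2: 5 comparisons
  Partition 3: 4 comparisons
  Partition 4: 3 comparisons
  Partition 5: 2 comparisons
  ...
  Last partition: 0 comparisons
Total = (n-1) + (n-2) + ... + 1 + 0 = n*(n-1)/2
= 7*6/2 = 21


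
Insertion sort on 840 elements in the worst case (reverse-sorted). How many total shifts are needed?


In the worst case (reverse-sorted), each element shifts past all previous:
  Element 1: 1 shifts
  Element 2: 2 shifts
  Element 3: 3 shifts
  Element 4: 4 shifts
  Element 5: 5 shifts
  ...
  Element 839: 839 shifts
Total = 1 + 2 + ... + 839
= 840*(840-1)/2 = 352380


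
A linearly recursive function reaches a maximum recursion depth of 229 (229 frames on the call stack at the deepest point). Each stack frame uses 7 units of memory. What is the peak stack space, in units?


Maximum recursion depth = 229 frames
Memory per frame = 7 units
Total stack space = depth * frame_size
= 229 * 7 = 1603


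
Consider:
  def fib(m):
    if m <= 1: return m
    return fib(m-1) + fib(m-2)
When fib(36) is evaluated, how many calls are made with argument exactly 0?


Let N(m) = number of times fib(m) is called while evaluating fib(36).
N(36) = 1 (the initial call).
N(35) = 1 (only fib(36) calls it).
For 1 <= m <= 34: fib(m) is called by fib(m+1) and fib(m+2), so
  N(m) = N(m+1) + N(m+2).
fib(0) is called only by fib(2), so N(0) = N(2).
Walk down from m=36:
  N(36)=1, N(35)=1, N(34)=2, N(33)=3, N(32)=5, N(31)=8, N(30)=13, N(29)=21, N(28)=34, N(27)=55, N(26)=89, N(25)=144, N(24)=233, N(23)=377, N(22)=610, N(21)=987, N(20)=1597, N(19)=2584, N(18)=4181, N(17)=6765, N(16)=10946, N(15)=17711, N(14)=28657, N(13)=46368, N(12)=75025, N(11)=121393, N(10)=196418, N(9)=317811, N(8)=514229, N(7)=832040, N(6)=1346269, N(5)=2178309, N(4)=3524578, N(3)=5702887, N(2)=9227465, N(1)=14930352, N(0)=N(2)=9227465
N(0) = 9227465


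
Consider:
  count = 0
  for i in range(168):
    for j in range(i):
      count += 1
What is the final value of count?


For each i, the inner loop runs i times:
  i=0: inner runs 0 times
  i=1: inner runs 1 time
  i=2: inner runs 2 times
  i=3: inner runs 3 times
  i=4: inner runs 4 times
  i=5: inner runs 5 times
  i=6: inner runs 6 times
  i=7: inner runs 7 times
  ...
Total = 0 + 1 + 2 + ... + 167 = 168*(168-1)/2 = 14028


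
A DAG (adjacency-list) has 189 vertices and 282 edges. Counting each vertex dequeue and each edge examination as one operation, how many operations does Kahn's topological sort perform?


V = 189 (vertex processing)
E = 282 (edge processing)
V + E = 189 + 282 = 471


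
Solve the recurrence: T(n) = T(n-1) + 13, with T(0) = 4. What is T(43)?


Unrolling the recurrence:
T(43) = T(42) + 13
       = T(41) + 13 + 13
       = T(40) + 13*3
       ...
       = T(0) + 13*43
       = 4 + 559 = 563


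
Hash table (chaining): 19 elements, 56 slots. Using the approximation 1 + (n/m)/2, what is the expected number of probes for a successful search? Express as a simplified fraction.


Computing expected probes:
alpha = 19/56
= 1 + alpha/2
= 1 + 19/(2*56)
= (2*56 + 19) / (2*56)
= 131/112


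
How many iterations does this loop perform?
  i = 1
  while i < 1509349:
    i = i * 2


The loop variable doubles each iteration:
i = 1 -> 2 -> 4 -> 8 -> 16 -> 32 -> 64 -> 128 -> 256 -> 512 -> 1024 -> 2048 -> 4096 -> 8192 -> 16384 -> 32768 -> 65536 -> 131072 -> 262144 -> 524288 -> 1048576 -> 2097152 (stop, 2097152 >= 1509349)
Number of doublings = ceil(log2(1509349)) = 21


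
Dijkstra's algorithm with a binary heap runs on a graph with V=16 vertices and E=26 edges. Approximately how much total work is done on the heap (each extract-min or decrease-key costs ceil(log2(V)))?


Dijkstra with a binary heap: each vertex is extracted once, each edge may relax once.
Each heap operation costs O(log V).
V + E = 16 + 26 = 42
ceil(log2(16)) = 4 (since 2^3 = 8 < 16 <= 16 = 2^4)
Total heap work = (V+E) * ceil(log2(V)) = 42 * 4 = 168


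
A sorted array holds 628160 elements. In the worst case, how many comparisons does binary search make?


Halving sequence: 628160 -> 314080 -> 157040 -> 78520 -> 39260 -> 19630 -> 9815 -> 4907 -> 2453 -> 1226 -> 613 -> 306 -> 153 -> 76 -> 38 -> 19 -> 9 -> 4 -> 2 -> 1
Number of halvings = 19
Max comparisons = 19 + 1 = 20


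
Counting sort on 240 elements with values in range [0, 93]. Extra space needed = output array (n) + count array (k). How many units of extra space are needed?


Output array size: 240 (to store sorted result)
Count array size: 94 (one slot per possible value, range 0 to 93)
Total extra space = 240 + 94 = 334
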